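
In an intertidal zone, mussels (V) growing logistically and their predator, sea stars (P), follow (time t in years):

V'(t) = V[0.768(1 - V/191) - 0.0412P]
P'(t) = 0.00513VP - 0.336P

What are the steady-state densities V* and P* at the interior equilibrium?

V* ≈ 65.5, P* ≈ 12.2

From dP/dt = 0 with P > 0: 0.00513V* = 0.336, so V* = 65.5.
Substitute into dV/dt = 0: 0.768(1 - 65.5/191) = 0.0412P*.
The bracket is 0.657, giving P* = 0.505/0.0412 = 12.2.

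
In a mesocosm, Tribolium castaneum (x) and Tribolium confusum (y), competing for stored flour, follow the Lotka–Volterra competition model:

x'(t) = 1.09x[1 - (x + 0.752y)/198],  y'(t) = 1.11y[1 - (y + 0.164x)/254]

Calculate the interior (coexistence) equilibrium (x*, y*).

x* ≈ 7.98, y* ≈ 253

Setting both brackets to zero gives the nullclines x + 0.752y = 198 and 0.164x + y = 254.
Substituting y = 254 - 0.164x into the first: x(1 - 0.752·0.164) = 198 - 0.752·254.
So x* = 6.99/0.877 = 7.98, and then y* = 254 - 0.164·7.98 = 253.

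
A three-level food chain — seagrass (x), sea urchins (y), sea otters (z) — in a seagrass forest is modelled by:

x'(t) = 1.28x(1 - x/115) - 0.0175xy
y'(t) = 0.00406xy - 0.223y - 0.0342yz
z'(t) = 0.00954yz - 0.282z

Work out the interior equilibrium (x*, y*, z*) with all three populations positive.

From dz/dt = 0: 0.00954y* = 0.282, so y* = 29.6.
From dx/dt = 0: 1.28(1 - x*/115) = 0.0175·29.6, giving x* = 115·(1 - 0.404) = 68.5.
From dy/dt = 0: 0.00406·68.5 - 0.223 = 0.0342z*, so z* = 0.0552/0.0342 = 1.61.

x* ≈ 68.5, y* ≈ 29.6, z* ≈ 1.61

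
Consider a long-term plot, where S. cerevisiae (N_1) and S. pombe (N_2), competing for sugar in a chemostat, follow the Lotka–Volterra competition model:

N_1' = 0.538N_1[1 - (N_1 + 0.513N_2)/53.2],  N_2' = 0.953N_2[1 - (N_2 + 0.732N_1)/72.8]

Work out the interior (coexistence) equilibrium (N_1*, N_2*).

Setting both brackets to zero gives the nullclines N_1 + 0.513N_2 = 53.2 and 0.732N_1 + N_2 = 72.8.
Substituting N_2 = 72.8 - 0.732N_1 into the first: N_1(1 - 0.513·0.732) = 53.2 - 0.513·72.8.
So N_1* = 15.9/0.624 = 25.4, and then N_2* = 72.8 - 0.732·25.4 = 54.2.

N_1* ≈ 25.4, N_2* ≈ 54.2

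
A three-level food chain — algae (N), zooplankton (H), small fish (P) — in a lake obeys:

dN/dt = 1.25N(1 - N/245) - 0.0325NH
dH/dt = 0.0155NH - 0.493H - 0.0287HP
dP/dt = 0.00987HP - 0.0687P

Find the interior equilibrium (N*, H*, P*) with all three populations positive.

From dP/dt = 0: 0.00987H* = 0.0687, so H* = 6.96.
From dN/dt = 0: 1.25(1 - N*/245) = 0.0325·6.96, giving N* = 245·(1 - 0.181) = 201.
From dH/dt = 0: 0.0155·201 - 0.493 = 0.0287P*, so P* = 2.62/0.0287 = 91.2.

N* ≈ 201, H* ≈ 6.96, P* ≈ 91.2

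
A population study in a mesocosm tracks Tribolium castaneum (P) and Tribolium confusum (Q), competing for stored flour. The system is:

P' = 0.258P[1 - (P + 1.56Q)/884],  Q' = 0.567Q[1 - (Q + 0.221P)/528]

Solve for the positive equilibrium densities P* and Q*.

P* ≈ 92.1, Q* ≈ 508

Setting both brackets to zero gives the nullclines P + 1.56Q = 884 and 0.221P + Q = 528.
Substituting Q = 528 - 0.221P into the first: P(1 - 1.56·0.221) = 884 - 1.56·528.
So P* = 60.3/0.655 = 92.1, and then Q* = 528 - 0.221·92.1 = 508.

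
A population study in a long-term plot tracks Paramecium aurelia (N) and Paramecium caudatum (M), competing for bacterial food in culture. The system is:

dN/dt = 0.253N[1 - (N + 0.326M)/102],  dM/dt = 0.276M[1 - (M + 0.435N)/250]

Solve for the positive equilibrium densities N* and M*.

Setting both brackets to zero gives the nullclines N + 0.326M = 102 and 0.435N + M = 250.
Substituting M = 250 - 0.435N into the first: N(1 - 0.326·0.435) = 102 - 0.326·250.
So N* = 20.5/0.858 = 23.9, and then M* = 250 - 0.435·23.9 = 240.

N* ≈ 23.9, M* ≈ 240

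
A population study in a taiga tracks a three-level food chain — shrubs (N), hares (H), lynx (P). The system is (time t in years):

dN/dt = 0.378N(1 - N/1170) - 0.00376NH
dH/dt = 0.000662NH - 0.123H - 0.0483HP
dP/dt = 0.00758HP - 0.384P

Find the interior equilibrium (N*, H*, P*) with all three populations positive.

From dP/dt = 0: 0.00758H* = 0.384, so H* = 50.7.
From dN/dt = 0: 0.378(1 - N*/1170) = 0.00376·50.7, giving N* = 1170·(1 - 0.504) = 580.
From dH/dt = 0: 0.000662·580 - 0.123 = 0.0483P*, so P* = 0.261/0.0483 = 5.41.

N* ≈ 580, H* ≈ 50.7, P* ≈ 5.41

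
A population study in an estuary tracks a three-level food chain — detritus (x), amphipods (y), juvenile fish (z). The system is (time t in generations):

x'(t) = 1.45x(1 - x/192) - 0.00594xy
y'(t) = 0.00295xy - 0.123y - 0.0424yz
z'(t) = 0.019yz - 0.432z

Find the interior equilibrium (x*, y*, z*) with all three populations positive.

From dz/dt = 0: 0.019y* = 0.432, so y* = 22.7.
From dx/dt = 0: 1.45(1 - x*/192) = 0.00594·22.7, giving x* = 192·(1 - 0.0931) = 174.
From dy/dt = 0: 0.00295·174 - 0.123 = 0.0424z*, so z* = 0.391/0.0424 = 9.21.

x* ≈ 174, y* ≈ 22.7, z* ≈ 9.21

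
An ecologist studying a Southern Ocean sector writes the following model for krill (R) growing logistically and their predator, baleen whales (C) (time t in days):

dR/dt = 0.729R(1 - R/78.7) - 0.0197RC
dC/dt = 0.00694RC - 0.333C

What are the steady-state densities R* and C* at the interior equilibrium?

R* ≈ 48, C* ≈ 14.4

From dC/dt = 0 with C > 0: 0.00694R* = 0.333, so R* = 48.
Substitute into dR/dt = 0: 0.729(1 - 48/78.7) = 0.0197C*.
The bracket is 0.39, giving C* = 0.285/0.0197 = 14.4.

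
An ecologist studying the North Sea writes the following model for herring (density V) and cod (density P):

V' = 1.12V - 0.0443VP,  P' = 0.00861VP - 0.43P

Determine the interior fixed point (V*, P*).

Set dP/dt = 0 with P > 0: 0.00861V - 0.43 = 0, so V* = 0.43/0.00861 = 49.9.
Set dV/dt = 0 with V > 0: 1.12 - 0.0443P = 0, so P* = 1.12/0.0443 = 25.3.

V* ≈ 49.9, P* ≈ 25.3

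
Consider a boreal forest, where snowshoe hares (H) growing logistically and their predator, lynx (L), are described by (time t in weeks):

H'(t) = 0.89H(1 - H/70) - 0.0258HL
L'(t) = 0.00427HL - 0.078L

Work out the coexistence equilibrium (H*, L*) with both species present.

From dL/dt = 0 with L > 0: 0.00427H* = 0.078, so H* = 18.3.
Substitute into dH/dt = 0: 0.89(1 - 18.3/70) = 0.0258L*.
The bracket is 0.739, giving L* = 0.658/0.0258 = 25.5.

H* ≈ 18.3, L* ≈ 25.5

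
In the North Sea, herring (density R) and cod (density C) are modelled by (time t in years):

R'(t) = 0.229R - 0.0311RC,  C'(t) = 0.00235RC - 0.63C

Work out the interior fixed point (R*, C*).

R* ≈ 268, C* ≈ 7.36

Set dC/dt = 0 with C > 0: 0.00235R - 0.63 = 0, so R* = 0.63/0.00235 = 268.
Set dR/dt = 0 with R > 0: 0.229 - 0.0311C = 0, so C* = 0.229/0.0311 = 7.36.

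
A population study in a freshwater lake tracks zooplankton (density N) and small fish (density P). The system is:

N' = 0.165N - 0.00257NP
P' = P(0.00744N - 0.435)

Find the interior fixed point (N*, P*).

N* ≈ 58.5, P* ≈ 64.2

Set dP/dt = 0 with P > 0: 0.00744N - 0.435 = 0, so N* = 0.435/0.00744 = 58.5.
Set dN/dt = 0 with N > 0: 0.165 - 0.00257P = 0, so P* = 0.165/0.00257 = 64.2.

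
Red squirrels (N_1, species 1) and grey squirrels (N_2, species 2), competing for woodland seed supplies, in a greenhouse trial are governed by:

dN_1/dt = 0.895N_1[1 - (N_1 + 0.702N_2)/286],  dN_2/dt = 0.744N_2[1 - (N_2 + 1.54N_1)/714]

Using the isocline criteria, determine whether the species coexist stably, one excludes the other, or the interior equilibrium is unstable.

Compare the nullcline intercepts: K1/α12 = 286/0.702 = 407 < K2 = 714; K2/α21 = 714/1.54 = 464 > K1 = 286.
Since the inequalities point opposite ways, species 2 can invade but species 1 cannot.

species 2 excludes species 1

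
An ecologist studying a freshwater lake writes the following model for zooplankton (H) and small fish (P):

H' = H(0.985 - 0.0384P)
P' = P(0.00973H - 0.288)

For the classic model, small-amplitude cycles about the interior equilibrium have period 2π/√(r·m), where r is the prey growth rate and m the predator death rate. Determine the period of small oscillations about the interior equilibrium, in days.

T ≈ 11.8 days

Here r = 0.985 and m = 0.288, so r·m = 0.284.
ω = √0.284 = 0.533 per day, hence T = 2π/ω ≈ 11.8 days.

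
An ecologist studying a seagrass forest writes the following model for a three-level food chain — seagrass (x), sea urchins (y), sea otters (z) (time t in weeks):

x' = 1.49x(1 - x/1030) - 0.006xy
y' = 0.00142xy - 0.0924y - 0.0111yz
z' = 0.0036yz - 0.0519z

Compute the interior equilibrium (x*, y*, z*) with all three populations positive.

x* ≈ 970, y* ≈ 14.4, z* ≈ 116

From dz/dt = 0: 0.0036y* = 0.0519, so y* = 14.4.
From dx/dt = 0: 1.49(1 - x*/1030) = 0.006·14.4, giving x* = 1030·(1 - 0.0581) = 970.
From dy/dt = 0: 0.00142·970 - 0.0924 = 0.0111z*, so z* = 1.29/0.0111 = 116.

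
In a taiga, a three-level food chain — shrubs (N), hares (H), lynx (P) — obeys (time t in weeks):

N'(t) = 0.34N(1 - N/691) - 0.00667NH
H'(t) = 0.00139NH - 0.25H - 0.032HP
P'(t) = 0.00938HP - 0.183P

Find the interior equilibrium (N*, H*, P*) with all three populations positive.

N* ≈ 427, H* ≈ 19.5, P* ≈ 10.7

From dP/dt = 0: 0.00938H* = 0.183, so H* = 19.5.
From dN/dt = 0: 0.34(1 - N*/691) = 0.00667·19.5, giving N* = 691·(1 - 0.383) = 427.
From dH/dt = 0: 0.00139·427 - 0.25 = 0.032P*, so P* = 0.343/0.032 = 10.7.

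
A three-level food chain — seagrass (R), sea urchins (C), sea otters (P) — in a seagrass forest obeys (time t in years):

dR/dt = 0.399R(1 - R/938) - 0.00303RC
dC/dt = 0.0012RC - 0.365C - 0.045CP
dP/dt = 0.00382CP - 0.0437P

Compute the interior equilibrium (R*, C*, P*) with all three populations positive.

R* ≈ 857, C* ≈ 11.4, P* ≈ 14.7

From dP/dt = 0: 0.00382C* = 0.0437, so C* = 11.4.
From dR/dt = 0: 0.399(1 - R*/938) = 0.00303·11.4, giving R* = 938·(1 - 0.0869) = 857.
From dC/dt = 0: 0.0012·857 - 0.365 = 0.045P*, so P* = 0.663/0.045 = 14.7.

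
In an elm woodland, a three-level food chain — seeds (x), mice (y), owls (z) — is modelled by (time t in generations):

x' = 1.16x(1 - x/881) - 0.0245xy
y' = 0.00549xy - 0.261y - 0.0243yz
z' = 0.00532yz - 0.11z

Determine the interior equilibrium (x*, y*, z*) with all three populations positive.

x* ≈ 496, y* ≈ 20.7, z* ≈ 101

From dz/dt = 0: 0.00532y* = 0.11, so y* = 20.7.
From dx/dt = 0: 1.16(1 - x*/881) = 0.0245·20.7, giving x* = 881·(1 - 0.437) = 496.
From dy/dt = 0: 0.00549·496 - 0.261 = 0.0243z*, so z* = 2.46/0.0243 = 101.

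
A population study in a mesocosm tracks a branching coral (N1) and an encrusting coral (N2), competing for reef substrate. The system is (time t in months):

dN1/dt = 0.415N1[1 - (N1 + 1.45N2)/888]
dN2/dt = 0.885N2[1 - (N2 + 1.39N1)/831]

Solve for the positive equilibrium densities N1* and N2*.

Setting both brackets to zero gives the nullclines N1 + 1.45N2 = 888 and 1.39N1 + N2 = 831.
Substituting N2 = 831 - 1.39N1 into the first: N1(1 - 1.45·1.39) = 888 - 1.45·831.
So N1* = -317/-1.02 = 312, and then N2* = 831 - 1.39·312 = 397.

N1* ≈ 312, N2* ≈ 397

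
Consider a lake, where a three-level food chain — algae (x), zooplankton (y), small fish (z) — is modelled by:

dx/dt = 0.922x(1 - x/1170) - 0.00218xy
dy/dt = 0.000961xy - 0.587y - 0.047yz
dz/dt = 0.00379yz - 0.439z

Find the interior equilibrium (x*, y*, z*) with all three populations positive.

x* ≈ 850, y* ≈ 116, z* ≈ 4.88

From dz/dt = 0: 0.00379y* = 0.439, so y* = 116.
From dx/dt = 0: 0.922(1 - x*/1170) = 0.00218·116, giving x* = 1170·(1 - 0.274) = 850.
From dy/dt = 0: 0.000961·850 - 0.587 = 0.047z*, so z* = 0.229/0.047 = 4.88.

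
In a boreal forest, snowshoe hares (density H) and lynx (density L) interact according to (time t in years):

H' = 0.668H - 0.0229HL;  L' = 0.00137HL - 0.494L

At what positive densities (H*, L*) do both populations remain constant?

H* ≈ 361, L* ≈ 29.2

Set dL/dt = 0 with L > 0: 0.00137H - 0.494 = 0, so H* = 0.494/0.00137 = 361.
Set dH/dt = 0 with H > 0: 0.668 - 0.0229L = 0, so L* = 0.668/0.0229 = 29.2.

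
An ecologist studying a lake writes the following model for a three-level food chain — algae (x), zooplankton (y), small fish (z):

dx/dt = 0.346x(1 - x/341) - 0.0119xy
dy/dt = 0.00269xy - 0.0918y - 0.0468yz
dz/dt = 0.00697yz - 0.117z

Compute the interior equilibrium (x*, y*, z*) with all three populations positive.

From dz/dt = 0: 0.00697y* = 0.117, so y* = 16.8.
From dx/dt = 0: 0.346(1 - x*/341) = 0.0119·16.8, giving x* = 341·(1 - 0.577) = 144.
From dy/dt = 0: 0.00269·144 - 0.0918 = 0.0468z*, so z* = 0.296/0.0468 = 6.32.

x* ≈ 144, y* ≈ 16.8, z* ≈ 6.32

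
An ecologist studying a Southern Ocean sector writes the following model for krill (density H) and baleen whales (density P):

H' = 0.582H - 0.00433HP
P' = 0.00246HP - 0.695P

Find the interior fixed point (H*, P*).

Set dP/dt = 0 with P > 0: 0.00246H - 0.695 = 0, so H* = 0.695/0.00246 = 283.
Set dH/dt = 0 with H > 0: 0.582 - 0.00433P = 0, so P* = 0.582/0.00433 = 134.

H* ≈ 283, P* ≈ 134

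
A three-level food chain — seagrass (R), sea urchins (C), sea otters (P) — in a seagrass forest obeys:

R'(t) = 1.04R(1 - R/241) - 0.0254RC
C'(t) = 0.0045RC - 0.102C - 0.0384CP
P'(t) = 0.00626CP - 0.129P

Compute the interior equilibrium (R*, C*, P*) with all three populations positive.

R* ≈ 120, C* ≈ 20.6, P* ≈ 11.4

From dP/dt = 0: 0.00626C* = 0.129, so C* = 20.6.
From dR/dt = 0: 1.04(1 - R*/241) = 0.0254·20.6, giving R* = 241·(1 - 0.503) = 120.
From dC/dt = 0: 0.0045·120 - 0.102 = 0.0384P*, so P* = 0.437/0.0384 = 11.4.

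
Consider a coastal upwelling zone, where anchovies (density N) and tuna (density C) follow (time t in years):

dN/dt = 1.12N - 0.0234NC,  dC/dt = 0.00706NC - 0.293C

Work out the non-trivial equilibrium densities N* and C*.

N* ≈ 41.5, C* ≈ 47.9

Set dC/dt = 0 with C > 0: 0.00706N - 0.293 = 0, so N* = 0.293/0.00706 = 41.5.
Set dN/dt = 0 with N > 0: 1.12 - 0.0234C = 0, so C* = 1.12/0.0234 = 47.9.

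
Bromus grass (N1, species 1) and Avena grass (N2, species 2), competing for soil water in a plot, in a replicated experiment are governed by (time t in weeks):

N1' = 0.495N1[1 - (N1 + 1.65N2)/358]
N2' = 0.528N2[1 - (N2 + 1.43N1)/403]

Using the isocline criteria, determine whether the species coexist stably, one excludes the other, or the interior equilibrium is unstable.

Compare the nullcline intercepts: K1/α12 = 358/1.65 = 217 < K2 = 403; K2/α21 = 403/1.43 = 282 < K1 = 358.
Since both are reversed, neither can invade when rare; the interior point is a saddle.

unstable coexistence (outcome depends on initial conditions)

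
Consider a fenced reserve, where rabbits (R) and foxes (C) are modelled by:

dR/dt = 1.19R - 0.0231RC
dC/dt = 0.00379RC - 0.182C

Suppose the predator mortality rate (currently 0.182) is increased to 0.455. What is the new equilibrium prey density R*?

At the interior fixed point, setting dC/dt = 0 with C > 0 fixes R* = (predator death rate)/(RC coefficient) — independent of the other coefficients.
With the change, R* = 0.455/0.00379 = 120; it rises from 48.

R* ≈ 120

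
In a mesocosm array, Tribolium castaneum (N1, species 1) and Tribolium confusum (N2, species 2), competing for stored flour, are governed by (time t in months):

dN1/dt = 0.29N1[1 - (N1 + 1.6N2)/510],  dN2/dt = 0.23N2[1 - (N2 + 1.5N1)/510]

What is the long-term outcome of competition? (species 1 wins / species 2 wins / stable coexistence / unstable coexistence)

unstable coexistence (outcome depends on initial conditions)

Compare the nullcline intercepts: K1/α12 = 510/1.6 = 319 < K2 = 510; K2/α21 = 510/1.5 = 340 < K1 = 510.
Since both are reversed, neither can invade when rare; the interior point is a saddle.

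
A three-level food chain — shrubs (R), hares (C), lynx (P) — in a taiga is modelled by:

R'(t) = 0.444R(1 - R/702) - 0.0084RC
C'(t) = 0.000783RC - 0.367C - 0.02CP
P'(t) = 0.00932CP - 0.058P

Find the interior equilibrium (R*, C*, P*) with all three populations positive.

From dP/dt = 0: 0.00932C* = 0.058, so C* = 6.22.
From dR/dt = 0: 0.444(1 - R*/702) = 0.0084·6.22, giving R* = 702·(1 - 0.118) = 619.
From dC/dt = 0: 0.000783·619 - 0.367 = 0.02P*, so P* = 0.118/0.02 = 5.9.

R* ≈ 619, C* ≈ 6.22, P* ≈ 5.9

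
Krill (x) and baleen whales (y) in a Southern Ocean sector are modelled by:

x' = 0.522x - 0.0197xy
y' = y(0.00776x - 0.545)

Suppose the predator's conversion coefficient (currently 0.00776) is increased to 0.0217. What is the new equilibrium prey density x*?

x* ≈ 25.1

At the interior fixed point, setting dy/dt = 0 with y > 0 fixes x* = (predator death rate)/(xy coefficient) — independent of the other coefficients.
With the change, x* = 0.545/0.0217 = 25.1; it falls from 70.2.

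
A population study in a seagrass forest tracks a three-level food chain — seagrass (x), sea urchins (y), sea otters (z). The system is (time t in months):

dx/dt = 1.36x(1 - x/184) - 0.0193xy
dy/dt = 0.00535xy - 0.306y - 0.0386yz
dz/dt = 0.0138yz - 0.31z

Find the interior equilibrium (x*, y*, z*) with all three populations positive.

x* ≈ 125, y* ≈ 22.5, z* ≈ 9.45

From dz/dt = 0: 0.0138y* = 0.31, so y* = 22.5.
From dx/dt = 0: 1.36(1 - x*/184) = 0.0193·22.5, giving x* = 184·(1 - 0.319) = 125.
From dy/dt = 0: 0.00535·125 - 0.306 = 0.0386z*, so z* = 0.365/0.0386 = 9.45.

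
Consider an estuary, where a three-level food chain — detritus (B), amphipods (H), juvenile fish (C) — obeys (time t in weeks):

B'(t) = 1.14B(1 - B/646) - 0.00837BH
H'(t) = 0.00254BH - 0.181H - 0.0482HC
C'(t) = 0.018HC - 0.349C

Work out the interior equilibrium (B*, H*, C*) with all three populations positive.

From dC/dt = 0: 0.018H* = 0.349, so H* = 19.4.
From dB/dt = 0: 1.14(1 - B*/646) = 0.00837·19.4, giving B* = 646·(1 - 0.142) = 554.
From dH/dt = 0: 0.00254·554 - 0.181 = 0.0482C*, so C* = 1.23/0.0482 = 25.4.

B* ≈ 554, H* ≈ 19.4, C* ≈ 25.4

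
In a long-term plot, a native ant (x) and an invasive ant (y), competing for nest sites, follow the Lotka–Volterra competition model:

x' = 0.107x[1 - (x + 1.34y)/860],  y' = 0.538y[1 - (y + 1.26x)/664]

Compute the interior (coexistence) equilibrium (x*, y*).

x* ≈ 43.2, y* ≈ 610

Setting both brackets to zero gives the nullclines x + 1.34y = 860 and 1.26x + y = 664.
Substituting y = 664 - 1.26x into the first: x(1 - 1.34·1.26) = 860 - 1.34·664.
So x* = -29.8/-0.688 = 43.2, and then y* = 664 - 1.26·43.2 = 610.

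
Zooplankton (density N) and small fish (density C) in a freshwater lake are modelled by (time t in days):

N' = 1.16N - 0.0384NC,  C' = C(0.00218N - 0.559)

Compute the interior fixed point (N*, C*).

N* ≈ 256, C* ≈ 30.2

Set dC/dt = 0 with C > 0: 0.00218N - 0.559 = 0, so N* = 0.559/0.00218 = 256.
Set dN/dt = 0 with N > 0: 1.16 - 0.0384C = 0, so C* = 1.16/0.0384 = 30.2.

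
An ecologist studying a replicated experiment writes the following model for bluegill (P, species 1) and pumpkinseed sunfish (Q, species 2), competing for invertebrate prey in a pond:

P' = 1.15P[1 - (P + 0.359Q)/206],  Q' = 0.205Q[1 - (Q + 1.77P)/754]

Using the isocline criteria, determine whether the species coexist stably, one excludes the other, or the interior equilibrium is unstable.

Compare the nullcline intercepts: K1/α12 = 206/0.359 = 574 < K2 = 754; K2/α21 = 754/1.77 = 426 > K1 = 206.
Since the inequalities point opposite ways, species 2 can invade but species 1 cannot.

species 2 excludes species 1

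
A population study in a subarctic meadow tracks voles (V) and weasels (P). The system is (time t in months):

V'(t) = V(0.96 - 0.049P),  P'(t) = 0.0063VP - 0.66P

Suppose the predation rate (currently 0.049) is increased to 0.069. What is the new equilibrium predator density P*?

At the interior fixed point, setting dV/dt = 0 with V > 0 fixes P* = (prey growth rate)/(VP coefficient) — independent of the other coefficients.
With the change, P* = 0.96/0.069 = 13.9; it falls from 19.6.

P* ≈ 13.9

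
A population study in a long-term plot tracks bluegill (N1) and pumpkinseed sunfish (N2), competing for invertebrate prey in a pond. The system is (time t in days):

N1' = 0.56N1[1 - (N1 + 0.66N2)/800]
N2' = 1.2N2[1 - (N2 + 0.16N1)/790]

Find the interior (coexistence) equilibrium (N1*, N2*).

Setting both brackets to zero gives the nullclines N1 + 0.66N2 = 800 and 0.16N1 + N2 = 790.
Substituting N2 = 790 - 0.16N1 into the first: N1(1 - 0.66·0.16) = 800 - 0.66·790.
So N1* = 279/0.894 = 311, and then N2* = 790 - 0.16·311 = 740.

N1* ≈ 311, N2* ≈ 740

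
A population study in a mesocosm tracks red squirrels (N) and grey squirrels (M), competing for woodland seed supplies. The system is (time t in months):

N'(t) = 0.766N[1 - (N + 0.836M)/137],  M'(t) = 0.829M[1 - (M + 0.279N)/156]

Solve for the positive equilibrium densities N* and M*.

N* ≈ 8.59, M* ≈ 154

Setting both brackets to zero gives the nullclines N + 0.836M = 137 and 0.279N + M = 156.
Substituting M = 156 - 0.279N into the first: N(1 - 0.836·0.279) = 137 - 0.836·156.
So N* = 6.58/0.767 = 8.59, and then M* = 156 - 0.279·8.59 = 154.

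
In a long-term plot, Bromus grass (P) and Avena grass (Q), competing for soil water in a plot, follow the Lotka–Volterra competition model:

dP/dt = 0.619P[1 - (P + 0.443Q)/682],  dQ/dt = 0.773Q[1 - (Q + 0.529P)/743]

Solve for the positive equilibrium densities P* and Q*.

P* ≈ 461, Q* ≈ 499

Setting both brackets to zero gives the nullclines P + 0.443Q = 682 and 0.529P + Q = 743.
Substituting Q = 743 - 0.529P into the first: P(1 - 0.443·0.529) = 682 - 0.443·743.
So P* = 353/0.766 = 461, and then Q* = 743 - 0.529·461 = 499.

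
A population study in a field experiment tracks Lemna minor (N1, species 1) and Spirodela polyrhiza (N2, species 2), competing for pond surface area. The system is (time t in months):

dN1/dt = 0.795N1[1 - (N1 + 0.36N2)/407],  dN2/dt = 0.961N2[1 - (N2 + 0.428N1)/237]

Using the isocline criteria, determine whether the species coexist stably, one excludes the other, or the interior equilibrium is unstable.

stable coexistence

Compare the nullcline intercepts: K1/α12 = 407/0.36 = 1130 > K2 = 237; K2/α21 = 237/0.428 = 554 > K1 = 407.
Since both inequalities hold, each species can invade when rare, so the interior equilibrium is stable.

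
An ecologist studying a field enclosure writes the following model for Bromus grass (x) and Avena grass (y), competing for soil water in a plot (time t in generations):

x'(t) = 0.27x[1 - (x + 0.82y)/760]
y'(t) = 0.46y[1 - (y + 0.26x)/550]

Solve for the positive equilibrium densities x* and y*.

Setting both brackets to zero gives the nullclines x + 0.82y = 760 and 0.26x + y = 550.
Substituting y = 550 - 0.26x into the first: x(1 - 0.82·0.26) = 760 - 0.82·550.
So x* = 309/0.787 = 393, and then y* = 550 - 0.26·393 = 448.

x* ≈ 393, y* ≈ 448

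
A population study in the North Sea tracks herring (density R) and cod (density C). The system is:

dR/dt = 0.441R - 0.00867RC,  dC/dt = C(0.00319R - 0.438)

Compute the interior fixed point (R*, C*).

R* ≈ 137, C* ≈ 50.9

Set dC/dt = 0 with C > 0: 0.00319R - 0.438 = 0, so R* = 0.438/0.00319 = 137.
Set dR/dt = 0 with R > 0: 0.441 - 0.00867C = 0, so C* = 0.441/0.00867 = 50.9.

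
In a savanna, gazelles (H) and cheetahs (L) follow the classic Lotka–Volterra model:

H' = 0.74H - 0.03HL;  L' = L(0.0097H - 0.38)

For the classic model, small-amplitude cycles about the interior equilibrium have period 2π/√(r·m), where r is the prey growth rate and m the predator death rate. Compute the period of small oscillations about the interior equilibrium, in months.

Here r = 0.74 and m = 0.38, so r·m = 0.281.
ω = √0.281 = 0.53 per month, hence T = 2π/ω ≈ 11.8 months.

T ≈ 11.8 months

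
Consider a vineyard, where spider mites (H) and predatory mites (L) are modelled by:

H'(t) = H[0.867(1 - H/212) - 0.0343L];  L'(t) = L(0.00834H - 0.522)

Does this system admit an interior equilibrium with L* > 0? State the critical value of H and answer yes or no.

Threshold H = 62.6; K > 62.6, so yes, the predator persists.

The predator equation gives dL/dt > 0 only when H > 0.522/0.00834 = 62.6.
Without the predator, H → K = 212. Since 212 > 62.6, the predator can invade and persist.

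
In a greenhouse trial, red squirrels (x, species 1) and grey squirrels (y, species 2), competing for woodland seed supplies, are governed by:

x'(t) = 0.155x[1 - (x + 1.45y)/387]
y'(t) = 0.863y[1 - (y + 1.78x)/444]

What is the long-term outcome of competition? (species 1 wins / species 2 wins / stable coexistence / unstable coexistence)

unstable coexistence (outcome depends on initial conditions)

Compare the nullcline intercepts: K1/α12 = 387/1.45 = 267 < K2 = 444; K2/α21 = 444/1.78 = 249 < K1 = 387.
Since both are reversed, neither can invade when rare; the interior point is a saddle.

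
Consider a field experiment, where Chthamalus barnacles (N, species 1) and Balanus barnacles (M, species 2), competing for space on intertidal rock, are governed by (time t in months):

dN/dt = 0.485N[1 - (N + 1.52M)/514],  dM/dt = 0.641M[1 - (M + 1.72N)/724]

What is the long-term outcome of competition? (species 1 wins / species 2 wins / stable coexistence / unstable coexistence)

Compare the nullcline intercepts: K1/α12 = 514/1.52 = 338 < K2 = 724; K2/α21 = 724/1.72 = 421 < K1 = 514.
Since both are reversed, neither can invade when rare; the interior point is a saddle.

unstable coexistence (outcome depends on initial conditions)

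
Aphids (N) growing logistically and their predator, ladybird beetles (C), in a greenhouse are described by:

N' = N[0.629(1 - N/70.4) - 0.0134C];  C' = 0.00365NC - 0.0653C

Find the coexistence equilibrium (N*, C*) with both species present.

From dC/dt = 0 with C > 0: 0.00365N* = 0.0653, so N* = 17.9.
Substitute into dN/dt = 0: 0.629(1 - 17.9/70.4) = 0.0134C*.
The bracket is 0.746, giving C* = 0.469/0.0134 = 35.

N* ≈ 17.9, C* ≈ 35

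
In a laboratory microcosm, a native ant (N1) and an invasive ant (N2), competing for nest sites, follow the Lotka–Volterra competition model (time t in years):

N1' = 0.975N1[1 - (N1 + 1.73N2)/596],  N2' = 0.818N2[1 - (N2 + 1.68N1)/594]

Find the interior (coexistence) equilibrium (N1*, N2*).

N1* ≈ 226, N2* ≈ 214

Setting both brackets to zero gives the nullclines N1 + 1.73N2 = 596 and 1.68N1 + N2 = 594.
Substituting N2 = 594 - 1.68N1 into the first: N1(1 - 1.73·1.68) = 596 - 1.73·594.
So N1* = -432/-1.91 = 226, and then N2* = 594 - 1.68·226 = 214.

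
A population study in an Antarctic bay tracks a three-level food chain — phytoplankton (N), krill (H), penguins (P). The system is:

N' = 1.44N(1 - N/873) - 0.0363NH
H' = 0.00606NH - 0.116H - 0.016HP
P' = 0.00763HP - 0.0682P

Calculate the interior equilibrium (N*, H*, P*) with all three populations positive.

N* ≈ 676, H* ≈ 8.94, P* ≈ 249

From dP/dt = 0: 0.00763H* = 0.0682, so H* = 8.94.
From dN/dt = 0: 1.44(1 - N*/873) = 0.0363·8.94, giving N* = 873·(1 - 0.225) = 676.
From dH/dt = 0: 0.00606·676 - 0.116 = 0.016P*, so P* = 3.98/0.016 = 249.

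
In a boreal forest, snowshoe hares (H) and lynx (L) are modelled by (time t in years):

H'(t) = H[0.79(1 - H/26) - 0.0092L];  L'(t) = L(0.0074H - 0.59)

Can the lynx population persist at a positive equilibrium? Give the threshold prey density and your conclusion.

The predator equation gives dL/dt > 0 only when H > 0.59/0.0074 = 79.7.
Without the predator, H → K = 26. Since 26 < 79.7, the predator cannot invade.

Threshold H = 79.7; K < 79.7, so no, the predator goes extinct.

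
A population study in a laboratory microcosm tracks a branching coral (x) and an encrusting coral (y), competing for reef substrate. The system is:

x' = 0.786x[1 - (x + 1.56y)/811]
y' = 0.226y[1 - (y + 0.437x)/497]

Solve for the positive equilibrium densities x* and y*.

Setting both brackets to zero gives the nullclines x + 1.56y = 811 and 0.437x + y = 497.
Substituting y = 497 - 0.437x into the first: x(1 - 1.56·0.437) = 811 - 1.56·497.
So x* = 35.7/0.318 = 112, and then y* = 497 - 0.437·112 = 448.

x* ≈ 112, y* ≈ 448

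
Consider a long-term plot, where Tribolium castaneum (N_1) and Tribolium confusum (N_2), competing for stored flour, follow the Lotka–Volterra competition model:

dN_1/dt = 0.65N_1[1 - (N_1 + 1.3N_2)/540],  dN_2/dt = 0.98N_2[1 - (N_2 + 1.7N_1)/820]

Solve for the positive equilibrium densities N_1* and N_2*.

N_1* ≈ 435, N_2* ≈ 81

Setting both brackets to zero gives the nullclines N_1 + 1.3N_2 = 540 and 1.7N_1 + N_2 = 820.
Substituting N_2 = 820 - 1.7N_1 into the first: N_1(1 - 1.3·1.7) = 540 - 1.3·820.
So N_1* = -526/-1.21 = 435, and then N_2* = 820 - 1.7·435 = 81.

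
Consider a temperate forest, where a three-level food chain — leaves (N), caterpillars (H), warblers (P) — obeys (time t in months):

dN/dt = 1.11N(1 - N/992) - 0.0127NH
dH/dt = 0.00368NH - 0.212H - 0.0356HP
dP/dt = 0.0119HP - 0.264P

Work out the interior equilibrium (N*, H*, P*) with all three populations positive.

From dP/dt = 0: 0.0119H* = 0.264, so H* = 22.2.
From dN/dt = 0: 1.11(1 - N*/992) = 0.0127·22.2, giving N* = 992·(1 - 0.254) = 740.
From dH/dt = 0: 0.00368·740 - 0.212 = 0.0356P*, so P* = 2.51/0.0356 = 70.6.

N* ≈ 740, H* ≈ 22.2, P* ≈ 70.6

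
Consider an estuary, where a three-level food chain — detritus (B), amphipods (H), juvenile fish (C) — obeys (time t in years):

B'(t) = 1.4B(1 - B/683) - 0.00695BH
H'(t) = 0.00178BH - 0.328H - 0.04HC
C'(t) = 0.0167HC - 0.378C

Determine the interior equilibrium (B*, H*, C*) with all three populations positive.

From dC/dt = 0: 0.0167H* = 0.378, so H* = 22.6.
From dB/dt = 0: 1.4(1 - B*/683) = 0.00695·22.6, giving B* = 683·(1 - 0.112) = 606.
From dH/dt = 0: 0.00178·606 - 0.328 = 0.04C*, so C* = 0.751/0.04 = 18.8.

B* ≈ 606, H* ≈ 22.6, C* ≈ 18.8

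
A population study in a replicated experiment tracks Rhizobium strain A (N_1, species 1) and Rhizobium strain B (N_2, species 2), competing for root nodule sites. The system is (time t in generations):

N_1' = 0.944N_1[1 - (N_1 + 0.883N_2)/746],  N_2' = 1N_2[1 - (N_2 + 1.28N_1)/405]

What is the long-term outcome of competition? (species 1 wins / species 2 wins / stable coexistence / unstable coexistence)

species 1 excludes species 2

Compare the nullcline intercepts: K1/α12 = 746/0.883 = 845 > K2 = 405; K2/α21 = 405/1.28 = 316 < K1 = 746.
Since the inequalities point opposite ways, species 1 can invade but species 2 cannot.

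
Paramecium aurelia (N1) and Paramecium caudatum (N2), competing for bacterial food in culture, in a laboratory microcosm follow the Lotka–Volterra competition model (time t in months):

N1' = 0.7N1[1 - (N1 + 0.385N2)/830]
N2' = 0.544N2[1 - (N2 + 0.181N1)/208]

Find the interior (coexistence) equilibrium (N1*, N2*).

N1* ≈ 806, N2* ≈ 62.1

Setting both brackets to zero gives the nullclines N1 + 0.385N2 = 830 and 0.181N1 + N2 = 208.
Substituting N2 = 208 - 0.181N1 into the first: N1(1 - 0.385·0.181) = 830 - 0.385·208.
So N1* = 750/0.93 = 806, and then N2* = 208 - 0.181·806 = 62.1.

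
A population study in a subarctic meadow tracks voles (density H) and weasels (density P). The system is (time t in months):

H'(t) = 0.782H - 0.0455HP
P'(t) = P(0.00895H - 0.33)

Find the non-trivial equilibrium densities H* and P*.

Set dP/dt = 0 with P > 0: 0.00895H - 0.33 = 0, so H* = 0.33/0.00895 = 36.9.
Set dH/dt = 0 with H > 0: 0.782 - 0.0455P = 0, so P* = 0.782/0.0455 = 17.2.

H* ≈ 36.9, P* ≈ 17.2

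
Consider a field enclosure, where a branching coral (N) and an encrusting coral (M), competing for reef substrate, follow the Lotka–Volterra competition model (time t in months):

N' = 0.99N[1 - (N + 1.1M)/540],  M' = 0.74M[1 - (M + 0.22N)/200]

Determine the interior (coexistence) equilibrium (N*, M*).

N* ≈ 422, M* ≈ 107

Setting both brackets to zero gives the nullclines N + 1.1M = 540 and 0.22N + M = 200.
Substituting M = 200 - 0.22N into the first: N(1 - 1.1·0.22) = 540 - 1.1·200.
So N* = 320/0.758 = 422, and then M* = 200 - 0.22·422 = 107.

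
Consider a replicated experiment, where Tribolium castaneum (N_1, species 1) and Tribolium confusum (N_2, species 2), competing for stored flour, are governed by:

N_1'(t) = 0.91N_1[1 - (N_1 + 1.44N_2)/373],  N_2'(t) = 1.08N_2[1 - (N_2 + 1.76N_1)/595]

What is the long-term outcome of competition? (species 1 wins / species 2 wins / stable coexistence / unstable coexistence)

unstable coexistence (outcome depends on initial conditions)

Compare the nullcline intercepts: K1/α12 = 373/1.44 = 259 < K2 = 595; K2/α21 = 595/1.76 = 338 < K1 = 373.
Since both are reversed, neither can invade when rare; the interior point is a saddle.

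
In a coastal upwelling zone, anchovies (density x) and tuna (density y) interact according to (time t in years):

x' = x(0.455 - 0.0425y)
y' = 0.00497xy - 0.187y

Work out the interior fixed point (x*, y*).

x* ≈ 37.6, y* ≈ 10.7

Set dy/dt = 0 with y > 0: 0.00497x - 0.187 = 0, so x* = 0.187/0.00497 = 37.6.
Set dx/dt = 0 with x > 0: 0.455 - 0.0425y = 0, so y* = 0.455/0.0425 = 10.7.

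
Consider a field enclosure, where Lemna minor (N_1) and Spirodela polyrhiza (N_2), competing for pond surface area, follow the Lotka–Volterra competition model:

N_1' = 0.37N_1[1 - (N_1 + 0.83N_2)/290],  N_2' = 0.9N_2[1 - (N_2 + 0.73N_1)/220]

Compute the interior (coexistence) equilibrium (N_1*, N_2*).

N_1* ≈ 273, N_2* ≈ 21.1

Setting both brackets to zero gives the nullclines N_1 + 0.83N_2 = 290 and 0.73N_1 + N_2 = 220.
Substituting N_2 = 220 - 0.73N_1 into the first: N_1(1 - 0.83·0.73) = 290 - 0.83·220.
So N_1* = 107/0.394 = 273, and then N_2* = 220 - 0.73·273 = 21.1.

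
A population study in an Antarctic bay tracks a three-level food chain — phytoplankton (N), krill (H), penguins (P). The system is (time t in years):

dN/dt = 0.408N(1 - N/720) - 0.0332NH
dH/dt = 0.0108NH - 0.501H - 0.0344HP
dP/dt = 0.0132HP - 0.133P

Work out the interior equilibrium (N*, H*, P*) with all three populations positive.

N* ≈ 130, H* ≈ 10.1, P* ≈ 26.1

From dP/dt = 0: 0.0132H* = 0.133, so H* = 10.1.
From dN/dt = 0: 0.408(1 - N*/720) = 0.0332·10.1, giving N* = 720·(1 - 0.82) = 130.
From dH/dt = 0: 0.0108·130 - 0.501 = 0.0344P*, so P* = 0.9/0.0344 = 26.1.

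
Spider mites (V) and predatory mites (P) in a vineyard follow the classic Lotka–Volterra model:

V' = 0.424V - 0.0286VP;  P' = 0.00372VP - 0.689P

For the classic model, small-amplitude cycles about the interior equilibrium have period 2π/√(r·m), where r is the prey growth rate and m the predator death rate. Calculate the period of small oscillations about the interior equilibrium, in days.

Here r = 0.424 and m = 0.689, so r·m = 0.292.
ω = √0.292 = 0.54 per day, hence T = 2π/ω ≈ 11.6 days.

T ≈ 11.6 days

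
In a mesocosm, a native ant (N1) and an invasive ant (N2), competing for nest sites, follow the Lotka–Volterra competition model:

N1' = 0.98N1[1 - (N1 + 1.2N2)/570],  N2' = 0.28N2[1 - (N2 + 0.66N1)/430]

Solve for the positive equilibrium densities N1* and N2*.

N1* ≈ 260, N2* ≈ 259

Setting both brackets to zero gives the nullclines N1 + 1.2N2 = 570 and 0.66N1 + N2 = 430.
Substituting N2 = 430 - 0.66N1 into the first: N1(1 - 1.2·0.66) = 570 - 1.2·430.
So N1* = 54/0.208 = 260, and then N2* = 430 - 0.66·260 = 259.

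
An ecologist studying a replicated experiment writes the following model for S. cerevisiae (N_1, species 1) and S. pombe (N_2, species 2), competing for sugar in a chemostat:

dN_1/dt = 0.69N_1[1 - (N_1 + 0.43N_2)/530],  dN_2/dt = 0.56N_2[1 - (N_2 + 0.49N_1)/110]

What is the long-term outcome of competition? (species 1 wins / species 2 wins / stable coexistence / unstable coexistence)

Compare the nullcline intercepts: K1/α12 = 530/0.43 = 1230 > K2 = 110; K2/α21 = 110/0.49 = 224 < K1 = 530.
Since the inequalities point opposite ways, species 1 can invade but species 2 cannot.

species 1 excludes species 2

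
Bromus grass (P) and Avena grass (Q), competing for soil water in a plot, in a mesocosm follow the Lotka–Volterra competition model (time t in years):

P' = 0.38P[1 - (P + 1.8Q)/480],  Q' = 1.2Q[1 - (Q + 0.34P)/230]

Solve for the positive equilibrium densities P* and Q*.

P* ≈ 170, Q* ≈ 172

Setting both brackets to zero gives the nullclines P + 1.8Q = 480 and 0.34P + Q = 230.
Substituting Q = 230 - 0.34P into the first: P(1 - 1.8·0.34) = 480 - 1.8·230.
So P* = 66/0.388 = 170, and then Q* = 230 - 0.34·170 = 172.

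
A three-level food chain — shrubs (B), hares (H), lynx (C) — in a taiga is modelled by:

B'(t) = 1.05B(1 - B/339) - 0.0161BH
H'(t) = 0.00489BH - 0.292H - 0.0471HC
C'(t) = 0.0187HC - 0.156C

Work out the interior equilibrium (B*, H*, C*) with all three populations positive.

B* ≈ 296, H* ≈ 8.34, C* ≈ 24.5

From dC/dt = 0: 0.0187H* = 0.156, so H* = 8.34.
From dB/dt = 0: 1.05(1 - B*/339) = 0.0161·8.34, giving B* = 339·(1 - 0.128) = 296.
From dH/dt = 0: 0.00489·296 - 0.292 = 0.0471C*, so C* = 1.15/0.0471 = 24.5.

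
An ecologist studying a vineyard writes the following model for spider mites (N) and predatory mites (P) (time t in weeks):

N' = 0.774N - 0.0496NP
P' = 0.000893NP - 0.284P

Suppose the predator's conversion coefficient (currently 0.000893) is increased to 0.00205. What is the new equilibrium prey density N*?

At the interior fixed point, setting dP/dt = 0 with P > 0 fixes N* = (predator death rate)/(NP coefficient) — independent of the other coefficients.
With the change, N* = 0.284/0.00205 = 139; it falls from 318.

N* ≈ 139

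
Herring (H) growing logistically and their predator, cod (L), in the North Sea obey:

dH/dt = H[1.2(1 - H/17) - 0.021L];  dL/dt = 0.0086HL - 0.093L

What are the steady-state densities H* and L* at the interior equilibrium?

H* ≈ 10.8, L* ≈ 20.8

From dL/dt = 0 with L > 0: 0.0086H* = 0.093, so H* = 10.8.
Substitute into dH/dt = 0: 1.2(1 - 10.8/17) = 0.021L*.
The bracket is 0.364, giving L* = 0.437/0.021 = 20.8.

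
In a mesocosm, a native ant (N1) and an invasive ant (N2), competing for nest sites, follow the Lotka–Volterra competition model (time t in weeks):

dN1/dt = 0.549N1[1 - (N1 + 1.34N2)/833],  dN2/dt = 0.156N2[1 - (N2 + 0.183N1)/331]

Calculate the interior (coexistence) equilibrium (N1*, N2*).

Setting both brackets to zero gives the nullclines N1 + 1.34N2 = 833 and 0.183N1 + N2 = 331.
Substituting N2 = 331 - 0.183N1 into the first: N1(1 - 1.34·0.183) = 833 - 1.34·331.
So N1* = 389/0.755 = 516, and then N2* = 331 - 0.183·516 = 237.

N1* ≈ 516, N2* ≈ 237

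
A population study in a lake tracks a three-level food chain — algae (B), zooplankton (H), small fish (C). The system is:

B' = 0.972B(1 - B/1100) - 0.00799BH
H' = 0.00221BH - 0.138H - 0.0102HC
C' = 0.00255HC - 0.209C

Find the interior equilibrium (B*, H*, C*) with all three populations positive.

From dC/dt = 0: 0.00255H* = 0.209, so H* = 82.
From dB/dt = 0: 0.972(1 - B*/1100) = 0.00799·82, giving B* = 1100·(1 - 0.674) = 359.
From dH/dt = 0: 0.00221·359 - 0.138 = 0.0102C*, so C* = 0.655/0.0102 = 64.2.

B* ≈ 359, H* ≈ 82, C* ≈ 64.2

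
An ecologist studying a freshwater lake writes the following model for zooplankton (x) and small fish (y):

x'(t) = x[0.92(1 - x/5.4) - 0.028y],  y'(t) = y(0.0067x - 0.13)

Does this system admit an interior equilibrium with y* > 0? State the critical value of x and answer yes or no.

Threshold x = 19.4; K < 19.4, so no, the predator goes extinct.

The predator equation gives dy/dt > 0 only when x > 0.13/0.0067 = 19.4.
Without the predator, x → K = 5.4. Since 5.4 < 19.4, the predator cannot invade.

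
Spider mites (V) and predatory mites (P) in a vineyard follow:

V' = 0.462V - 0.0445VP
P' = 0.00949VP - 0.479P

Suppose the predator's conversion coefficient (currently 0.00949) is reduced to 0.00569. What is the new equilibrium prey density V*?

V* ≈ 84.2

At the interior fixed point, setting dP/dt = 0 with P > 0 fixes V* = (predator death rate)/(VP coefficient) — independent of the other coefficients.
With the change, V* = 0.479/0.00569 = 84.2; it rises from 50.5.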